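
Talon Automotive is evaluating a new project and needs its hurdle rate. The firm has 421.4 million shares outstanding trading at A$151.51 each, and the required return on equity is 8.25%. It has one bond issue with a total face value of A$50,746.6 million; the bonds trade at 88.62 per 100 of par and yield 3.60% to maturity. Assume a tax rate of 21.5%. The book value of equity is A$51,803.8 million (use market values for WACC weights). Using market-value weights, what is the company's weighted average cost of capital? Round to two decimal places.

Market value of equity E = 151.51 × 421.4m = 63846.314m. Market value of debt D = 50746.6m × 88.62/100 = 44971.63692m.
Total capital V = 63846.314 + 44971.63692 = 108817.95092.
Equity: weight = 63846.314/108817.95092 = 0.5867; cost = 8.25%.
Bonds outstanding: weight = 44971.63692/108817.95092 = 0.4133; after-tax cost = 3.6% × (1 − 21.5%) = 2.8260%.
WACC = 0.5867 × 8.2500% + 0.4133 × 2.8260% = 6.0084%.

6.01%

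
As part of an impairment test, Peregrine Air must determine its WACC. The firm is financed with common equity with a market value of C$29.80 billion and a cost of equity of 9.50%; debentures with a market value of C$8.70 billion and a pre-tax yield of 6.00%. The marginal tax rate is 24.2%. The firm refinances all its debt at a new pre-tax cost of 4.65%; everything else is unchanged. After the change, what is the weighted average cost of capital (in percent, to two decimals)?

8.15%

After the change:
Total capital V = 29.8 + 8.7 = 38.5.
Equity: weight = 29.8/38.5 = 0.7740; cost = 9.5%.
Debentures: weight = 8.7/38.5 = 0.2260; after-tax cost = 4.65% × (1 − 24.2%) = 3.5247%.
WACC = 0.7740 × 9.5000% + 0.2260 × 3.5247% = 8.1497%.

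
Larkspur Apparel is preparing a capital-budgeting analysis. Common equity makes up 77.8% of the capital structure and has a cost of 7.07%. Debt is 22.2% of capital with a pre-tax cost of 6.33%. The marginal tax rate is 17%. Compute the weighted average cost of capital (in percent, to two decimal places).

After-tax cost of debt = 6.33% × (1 − 17%) = 5.2539%.
WACC = 0.778 × 7.0700% + 0.222 × 5.2539% = 6.6668%.

6.67%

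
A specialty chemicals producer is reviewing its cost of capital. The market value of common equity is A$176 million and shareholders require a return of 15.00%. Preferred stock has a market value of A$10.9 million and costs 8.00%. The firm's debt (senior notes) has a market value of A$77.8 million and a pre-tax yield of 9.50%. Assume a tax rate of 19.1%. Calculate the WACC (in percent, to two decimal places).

12.56%

Total capital V = 176 + 10.9 + 77.8 = 264.7.
Equity: weight = 176/264.7 = 0.6649; cost = 15%.
Preferred: weight = 10.9/264.7 = 0.0412; cost = 8%.
Senior notes: weight = 77.8/264.7 = 0.2939; after-tax cost = 9.5% × (1 − 19.1%) = 7.6855%.
WACC = 0.6649 × 15.0000% + 0.0412 × 8.0000% + 0.2939 × 7.6855% = 12.5619%.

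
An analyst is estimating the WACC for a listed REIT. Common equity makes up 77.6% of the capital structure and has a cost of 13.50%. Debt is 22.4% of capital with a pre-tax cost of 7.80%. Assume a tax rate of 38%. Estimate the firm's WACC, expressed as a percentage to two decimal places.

11.56%

After-tax cost of debt = 7.8% × (1 − 38%) = 4.8360%.
WACC = 0.776 × 13.5000% + 0.224 × 4.8360% = 11.5593%.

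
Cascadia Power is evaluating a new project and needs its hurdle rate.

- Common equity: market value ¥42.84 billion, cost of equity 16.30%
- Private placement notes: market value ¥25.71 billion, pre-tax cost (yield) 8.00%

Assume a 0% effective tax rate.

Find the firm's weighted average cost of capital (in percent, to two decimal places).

13.19%

Total capital V = 42.84 + 25.71 = 68.55.
Equity: weight = 42.84/68.55 = 0.6249; cost = 16.3%.
Private placement notes: weight = 25.71/68.55 = 0.3751; after-tax cost = 8% × (1 − 0%) = 8.0000%.
WACC = 0.6249 × 16.3000% + 0.3751 × 8.0000% = 13.1870%.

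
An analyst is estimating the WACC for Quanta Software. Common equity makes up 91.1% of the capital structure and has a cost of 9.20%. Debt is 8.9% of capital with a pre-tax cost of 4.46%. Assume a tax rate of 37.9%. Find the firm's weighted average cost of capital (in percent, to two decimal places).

After-tax cost of debt = 4.46% × (1 − 37.9%) = 2.7697%.
WACC = 0.911 × 9.2000% + 0.089 × 2.7697% = 8.6277%.

8.63%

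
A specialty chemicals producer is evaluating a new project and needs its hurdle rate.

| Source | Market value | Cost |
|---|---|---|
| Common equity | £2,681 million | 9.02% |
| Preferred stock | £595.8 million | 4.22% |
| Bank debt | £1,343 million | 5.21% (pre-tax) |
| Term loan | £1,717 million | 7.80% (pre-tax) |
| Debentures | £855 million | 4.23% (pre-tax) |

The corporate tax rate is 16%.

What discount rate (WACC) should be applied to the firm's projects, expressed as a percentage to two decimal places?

6.52%

Total capital V = 2681 + 595.8 + 1343 + 1717 + 855 = 7191.8.
Equity: weight = 2681/7191.8 = 0.3728; cost = 9.02%.
Preferred: weight = 595.8/7191.8 = 0.0828; cost = 4.22%.
Bank debt: weight = 1343/7191.8 = 0.1867; after-tax cost = 5.21% × (1 − 16%) = 4.3764%.
Term loan: weight = 1717/7191.8 = 0.2387; after-tax cost = 7.8% × (1 − 16%) = 6.5520%.
Debentures: weight = 855/7191.8 = 0.1189; after-tax cost = 4.23% × (1 − 16%) = 3.5532%.
WACC = 0.3728 × 9.0200% + 0.0828 × 4.2200% + 0.1867 × 4.3764% + 0.2387 × 6.5520% + 0.1189 × 3.5532% = 6.5161%.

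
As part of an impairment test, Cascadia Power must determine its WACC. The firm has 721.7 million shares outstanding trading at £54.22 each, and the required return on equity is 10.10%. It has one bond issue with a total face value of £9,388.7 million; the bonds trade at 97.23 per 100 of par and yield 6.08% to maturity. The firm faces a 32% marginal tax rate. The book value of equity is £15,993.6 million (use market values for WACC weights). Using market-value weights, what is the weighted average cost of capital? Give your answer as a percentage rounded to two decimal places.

8.97%

Market value of equity E = 54.22 × 721.7m = 39130.574m. Market value of debt D = 9388.7m × 97.23/100 = 9128.63301m.
Total capital V = 39130.574 + 9128.63301 = 48259.20701.
Equity: weight = 39130.574/48259.20701 = 0.8108; cost = 10.1%.
Bonds outstanding: weight = 9128.63301/48259.20701 = 0.1892; after-tax cost = 6.08% × (1 − 32%) = 4.1344%.
WACC = 0.8108 × 10.1000% + 0.1892 × 4.1344% = 8.9716%.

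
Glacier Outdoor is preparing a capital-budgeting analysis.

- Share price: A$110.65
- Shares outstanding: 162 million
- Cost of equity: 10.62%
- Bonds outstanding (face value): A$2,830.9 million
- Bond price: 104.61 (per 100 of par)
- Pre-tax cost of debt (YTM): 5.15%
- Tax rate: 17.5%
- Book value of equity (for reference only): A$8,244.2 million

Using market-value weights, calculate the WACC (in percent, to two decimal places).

9.72%

Market value of equity E = 110.65 × 162m = 17925.3m. Market value of debt D = 2830.9m × 104.61/100 = 2961.40449m.
Total capital V = 17925.3 + 2961.40449 = 20886.70449.
Equity: weight = 17925.3/20886.70449 = 0.8582; cost = 10.62%.
Bonds outstanding: weight = 2961.40449/20886.70449 = 0.1418; after-tax cost = 5.15% × (1 − 17.5%) = 4.2488%.
WACC = 0.8582 × 10.6200% + 0.1418 × 4.2488% = 9.7167%.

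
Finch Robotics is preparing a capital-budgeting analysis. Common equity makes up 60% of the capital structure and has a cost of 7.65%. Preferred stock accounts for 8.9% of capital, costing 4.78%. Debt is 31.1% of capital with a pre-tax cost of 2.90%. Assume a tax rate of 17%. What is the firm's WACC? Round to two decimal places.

5.76%

After-tax cost of debt = 2.9% × (1 − 17%) = 2.4070%.
WACC = 0.600 × 7.6500% + 0.089 × 4.7800% + 0.311 × 2.4070% = 5.7640%.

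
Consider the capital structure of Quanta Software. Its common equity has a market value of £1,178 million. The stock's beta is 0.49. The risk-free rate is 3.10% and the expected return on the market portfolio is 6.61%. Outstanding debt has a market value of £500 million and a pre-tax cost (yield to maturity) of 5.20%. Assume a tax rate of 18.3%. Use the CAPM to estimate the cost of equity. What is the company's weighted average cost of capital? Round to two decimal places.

Market risk premium = 6.61% − 3.1% = 3.51%.
Cost of equity via CAPM: Re = 3.1% + 0.49 × 3.51% = 4.8199%.
Total capital V = 1178 + 500 = 1678.
Equity: weight = 1178/1678 = 0.7020; cost = 4.8199%.
Debt: weight = 500/1678 = 0.2980; after-tax cost = 5.2% × (1 − 18.3%) = 4.2484%.
WACC = 0.7020 × 4.8199% + 0.2980 × 4.2484% = 4.6496%.

4.65%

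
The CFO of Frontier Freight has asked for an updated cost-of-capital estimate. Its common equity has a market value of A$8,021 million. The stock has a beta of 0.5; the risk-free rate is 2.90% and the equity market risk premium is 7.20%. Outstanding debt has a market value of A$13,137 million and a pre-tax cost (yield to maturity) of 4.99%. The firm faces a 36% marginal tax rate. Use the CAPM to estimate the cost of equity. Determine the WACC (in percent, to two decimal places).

4.45%

Cost of equity via CAPM: Re = 2.9% + 0.5 × 7.2% = 6.5000%.
Total capital V = 8021 + 13137 = 21158.
Equity: weight = 8021/21158 = 0.3791; cost = 6.5%.
Debt: weight = 13137/21158 = 0.6209; after-tax cost = 4.99% × (1 − 36%) = 3.1936%.
WACC = 0.3791 × 6.5000% + 0.6209 × 3.1936% = 4.4471%.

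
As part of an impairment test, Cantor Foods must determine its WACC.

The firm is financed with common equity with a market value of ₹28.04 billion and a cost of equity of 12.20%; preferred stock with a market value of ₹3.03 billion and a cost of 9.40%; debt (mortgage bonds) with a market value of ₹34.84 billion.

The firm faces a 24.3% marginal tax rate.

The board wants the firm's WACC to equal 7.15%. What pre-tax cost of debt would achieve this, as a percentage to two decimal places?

Total capital V = 28.04 + 3.03 + 34.84 = 65.91.
Equity weight = 28.04/65.91 = 0.4254.
Preferred weight = 3.03/65.91 = 0.0460.
Mortgage bonds weight = 34.84/65.91 = 0.5286.
Equity contribution = 0.4254 × 12.2% = 5.1902%.
Preferred contribution = 0.0460 × 9.4% = 0.4321%.
Remaining for debt = 7.15% − 5.6224% = 1.5276%.
Rd × (1 − 24.3%) × 0.5286 = 1.5276%  ⇒  Rd = 3.8177%.

3.82%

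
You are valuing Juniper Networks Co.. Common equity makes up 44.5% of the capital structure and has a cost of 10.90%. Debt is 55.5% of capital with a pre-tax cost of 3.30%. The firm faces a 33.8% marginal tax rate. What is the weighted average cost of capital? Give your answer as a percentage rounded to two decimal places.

6.06%

After-tax cost of debt = 3.3% × (1 − 33.8%) = 2.1846%.
WACC = 0.445 × 10.9000% + 0.555 × 2.1846% = 6.0630%.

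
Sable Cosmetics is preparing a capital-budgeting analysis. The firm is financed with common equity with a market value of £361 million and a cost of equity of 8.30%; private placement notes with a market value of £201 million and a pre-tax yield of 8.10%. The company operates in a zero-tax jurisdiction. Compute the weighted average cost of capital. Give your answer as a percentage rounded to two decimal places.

8.23%

Total capital V = 361 + 201 = 562.
Equity: weight = 361/562 = 0.6423; cost = 8.3%.
Private placement notes: weight = 201/562 = 0.3577; after-tax cost = 8.1% × (1 − 0%) = 8.1000%.
WACC = 0.6423 × 8.3000% + 0.3577 × 8.1000% = 8.2285%.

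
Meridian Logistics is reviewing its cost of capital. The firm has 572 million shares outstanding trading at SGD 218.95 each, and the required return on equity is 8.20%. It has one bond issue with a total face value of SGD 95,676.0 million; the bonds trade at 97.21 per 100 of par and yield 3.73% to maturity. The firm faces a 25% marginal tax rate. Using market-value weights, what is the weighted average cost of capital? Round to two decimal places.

Market value of equity E = 218.95 × 572m = 125239.4m. Market value of debt D = 95676m × 97.21/100 = 93006.6396m.
Total capital V = 125239.4 + 93006.6396 = 218246.0396.
Equity: weight = 125239.4/218246.0396 = 0.5738; cost = 8.2%.
Bonds outstanding: weight = 93006.6396/218246.0396 = 0.4262; after-tax cost = 3.73% × (1 − 25%) = 2.7975%.
WACC = 0.5738 × 8.2000% + 0.4262 × 2.7975% = 5.8977%.

5.90%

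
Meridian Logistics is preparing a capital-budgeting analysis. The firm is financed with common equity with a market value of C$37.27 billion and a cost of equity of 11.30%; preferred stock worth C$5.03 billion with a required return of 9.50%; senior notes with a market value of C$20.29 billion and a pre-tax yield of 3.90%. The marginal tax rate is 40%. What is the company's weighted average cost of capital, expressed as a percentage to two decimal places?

Total capital V = 37.27 + 5.03 + 20.29 = 62.59.
Equity: weight = 37.27/62.59 = 0.5955; cost = 11.3%.
Preferred: weight = 5.03/62.59 = 0.0804; cost = 9.5%.
Senior notes: weight = 20.29/62.59 = 0.3242; after-tax cost = 3.9% × (1 − 40%) = 2.3400%.
WACC = 0.5955 × 11.3000% + 0.0804 × 9.5000% + 0.3242 × 2.3400% = 8.2508%.

8.25%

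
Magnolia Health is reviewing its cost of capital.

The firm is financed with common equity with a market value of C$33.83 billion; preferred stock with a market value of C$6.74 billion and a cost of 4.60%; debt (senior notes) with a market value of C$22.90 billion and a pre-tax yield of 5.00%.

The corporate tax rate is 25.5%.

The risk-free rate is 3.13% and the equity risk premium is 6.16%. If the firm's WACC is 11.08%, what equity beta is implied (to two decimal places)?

2.31

Total capital V = 33.83 + 6.74 + 22.9 = 63.47.
Equity weight = 33.83/63.47 = 0.5330.
Preferred weight = 6.74/63.47 = 0.1062.
Senior notes weight = 22.9/63.47 = 0.3608.
Debt contribution = 0.3608 × 5% × (1 − 25.5%) = 1.3440%.
Preferred contribution = 0.1062 × 4.6% = 0.4885%.
Required equity contribution = 11.08% − 1.8325% = 9.2475%  ⇒  Re = 17.3497%.
CAPM: 17.3497% = 3.13% + β × 6.16%  ⇒  β = 2.3084.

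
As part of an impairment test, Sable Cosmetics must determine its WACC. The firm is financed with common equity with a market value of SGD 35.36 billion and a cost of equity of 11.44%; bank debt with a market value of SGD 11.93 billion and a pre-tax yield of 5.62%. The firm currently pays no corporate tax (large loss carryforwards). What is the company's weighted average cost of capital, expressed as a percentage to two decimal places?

9.97%

Total capital V = 35.36 + 11.93 = 47.29.
Equity: weight = 35.36/47.29 = 0.7477; cost = 11.44%.
Bank debt: weight = 11.93/47.29 = 0.2523; after-tax cost = 5.62% × (1 − 0%) = 5.6200%.
WACC = 0.7477 × 11.4400% + 0.2523 × 5.6200% = 9.9718%.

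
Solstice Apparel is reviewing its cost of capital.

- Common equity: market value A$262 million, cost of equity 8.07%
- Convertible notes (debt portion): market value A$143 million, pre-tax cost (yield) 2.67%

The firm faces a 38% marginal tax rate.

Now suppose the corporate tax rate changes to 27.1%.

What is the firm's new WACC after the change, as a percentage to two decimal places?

After the change:
Total capital V = 262 + 143 = 405.
Equity: weight = 262/405 = 0.6469; cost = 8.07%.
Convertible notes (debt portion): weight = 143/405 = 0.3531; after-tax cost = 2.67% × (1 − 27.1%) = 1.9464%.
WACC = 0.6469 × 8.0700% + 0.3531 × 1.9464% = 5.9079%.

5.91%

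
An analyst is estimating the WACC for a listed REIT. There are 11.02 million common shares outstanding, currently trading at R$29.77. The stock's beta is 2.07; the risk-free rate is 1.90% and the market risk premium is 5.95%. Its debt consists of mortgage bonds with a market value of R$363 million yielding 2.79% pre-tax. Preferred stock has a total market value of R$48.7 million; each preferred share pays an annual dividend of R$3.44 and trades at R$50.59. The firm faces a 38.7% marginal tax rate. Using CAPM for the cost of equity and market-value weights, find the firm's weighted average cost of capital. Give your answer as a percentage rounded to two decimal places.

Cost of equity via CAPM: Re = 1.9% + 2.07 × 5.95% = 14.2165%.
Cost of preferred: Rp = 3.44 / 50.59 = 6.7998%.
Market value of equity E = 29.77 × 11.02m = 328.0654m.
Total capital V = 328.0654 + 48.7 + 363 = 739.7654.
Equity: weight = 328.0654/739.7654 = 0.4435; cost = 14.2165%.
Preferred: weight = 48.7/739.7654 = 0.0658; cost = 6.7998%.
Mortgage bonds: weight = 363/739.7654 = 0.4907; after-tax cost = 2.79% × (1 − 38.7%) = 1.7103%.
WACC = 0.4435 × 14.2165% + 0.0658 × 6.7998% + 0.4907 × 1.7103% = 7.5915%.

7.59%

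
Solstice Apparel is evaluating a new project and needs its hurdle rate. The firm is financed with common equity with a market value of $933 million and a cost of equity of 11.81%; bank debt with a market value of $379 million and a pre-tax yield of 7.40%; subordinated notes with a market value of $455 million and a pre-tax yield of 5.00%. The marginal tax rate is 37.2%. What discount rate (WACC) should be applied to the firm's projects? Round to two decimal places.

8.04%

Total capital V = 933 + 379 + 455 = 1767.
Equity: weight = 933/1767 = 0.5280; cost = 11.81%.
Bank debt: weight = 379/1767 = 0.2145; after-tax cost = 7.4% × (1 − 37.2%) = 4.6472%.
Subordinated notes: weight = 455/1767 = 0.2575; after-tax cost = 5% × (1 − 37.2%) = 3.1400%.
WACC = 0.5280 × 11.8100% + 0.2145 × 4.6472% + 0.2575 × 3.1400% = 8.0412%.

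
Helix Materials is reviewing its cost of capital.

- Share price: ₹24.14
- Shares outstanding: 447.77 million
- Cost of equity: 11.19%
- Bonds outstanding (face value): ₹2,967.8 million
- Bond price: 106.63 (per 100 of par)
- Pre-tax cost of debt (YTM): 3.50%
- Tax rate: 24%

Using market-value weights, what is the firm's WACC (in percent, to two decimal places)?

9.26%

Market value of equity E = 24.14 × 447.77m = 10809.1678m. Market value of debt D = 2967.8m × 106.63/100 = 3164.56514m.
Total capital V = 10809.1678 + 3164.56514 = 13973.73294.
Equity: weight = 10809.1678/13973.73294 = 0.7735; cost = 11.19%.
Bonds outstanding: weight = 3164.56514/13973.73294 = 0.2265; after-tax cost = 3.5% × (1 − 24%) = 2.6600%.
WACC = 0.7735 × 11.1900% + 0.2265 × 2.6600% = 9.2583%.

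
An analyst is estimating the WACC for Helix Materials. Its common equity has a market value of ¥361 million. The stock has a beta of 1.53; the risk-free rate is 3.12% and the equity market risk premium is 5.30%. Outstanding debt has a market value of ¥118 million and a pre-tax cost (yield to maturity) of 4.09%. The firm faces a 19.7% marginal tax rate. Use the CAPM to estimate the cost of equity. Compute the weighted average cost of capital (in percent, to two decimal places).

Cost of equity via CAPM: Re = 3.12% + 1.53 × 5.3% = 11.2290%.
Total capital V = 361 + 118 = 479.
Equity: weight = 361/479 = 0.7537; cost = 11.229%.
Debt: weight = 118/479 = 0.2463; after-tax cost = 4.09% × (1 − 19.7%) = 3.2843%.
WACC = 0.7537 × 11.2290% + 0.2463 × 3.2843% = 9.2718%.

9.27%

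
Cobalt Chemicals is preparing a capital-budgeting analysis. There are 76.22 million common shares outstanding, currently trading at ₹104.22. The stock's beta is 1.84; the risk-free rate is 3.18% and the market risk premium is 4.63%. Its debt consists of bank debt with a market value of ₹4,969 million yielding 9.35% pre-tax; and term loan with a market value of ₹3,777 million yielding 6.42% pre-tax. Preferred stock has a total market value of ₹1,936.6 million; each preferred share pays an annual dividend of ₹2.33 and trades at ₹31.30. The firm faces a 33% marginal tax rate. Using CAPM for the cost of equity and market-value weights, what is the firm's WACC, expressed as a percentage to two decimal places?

Cost of equity via CAPM: Re = 3.18% + 1.84 × 4.63% = 11.6992%.
Cost of preferred: Rp = 2.33 / 31.3 = 7.4441%.
Market value of equity E = 104.22 × 76.22m = 7943.6484m.
Total capital V = 7943.6484 + 1936.6 + 4969 + 3777 = 18626.2484.
Equity: weight = 7943.6484/18626.2484 = 0.4265; cost = 11.6992%.
Preferred: weight = 1936.6/18626.2484 = 0.1040; cost = 7.4441%.
Bank debt: weight = 4969/18626.2484 = 0.2668; after-tax cost = 9.35% × (1 − 33%) = 6.2645%.
Term loan: weight = 3777/18626.2484 = 0.2028; after-tax cost = 6.42% × (1 − 33%) = 4.3014%.
WACC = 0.4265 × 11.6992% + 0.1040 × 7.4441% + 0.2668 × 6.2645% + 0.2028 × 4.3014% = 8.3068%.

8.31%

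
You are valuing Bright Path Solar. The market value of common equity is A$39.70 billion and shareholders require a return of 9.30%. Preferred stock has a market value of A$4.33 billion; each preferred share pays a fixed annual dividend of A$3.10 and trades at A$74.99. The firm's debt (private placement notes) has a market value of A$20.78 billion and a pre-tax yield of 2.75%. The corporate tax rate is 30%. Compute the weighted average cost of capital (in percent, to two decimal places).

6.59%

Cost of preferred: Rp = 3.1 / 74.99 = 4.1339%.
Total capital V = 39.7 + 4.33 + 20.78 = 64.81.
Equity: weight = 39.7/64.81 = 0.6126; cost = 9.3%.
Preferred: weight = 4.33/64.81 = 0.0668; cost = 4.1339%.
Private placement notes: weight = 20.78/64.81 = 0.3206; after-tax cost = 2.75% × (1 − 30%) = 1.9250%.
WACC = 0.6126 × 9.3000% + 0.0668 × 4.1339% + 0.3206 × 1.9250% = 6.5902%.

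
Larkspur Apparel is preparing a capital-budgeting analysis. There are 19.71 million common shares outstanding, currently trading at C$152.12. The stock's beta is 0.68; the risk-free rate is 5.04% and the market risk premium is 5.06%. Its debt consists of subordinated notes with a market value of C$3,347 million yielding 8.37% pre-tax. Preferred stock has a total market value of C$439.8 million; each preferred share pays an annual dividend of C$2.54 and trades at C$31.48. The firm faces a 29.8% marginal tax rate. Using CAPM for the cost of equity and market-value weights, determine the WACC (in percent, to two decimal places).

Cost of equity via CAPM: Re = 5.04% + 0.68 × 5.06% = 8.4808%.
Cost of preferred: Rp = 2.54 / 31.48 = 8.0686%.
Market value of equity E = 152.12 × 19.71m = 2998.2852m.
Total capital V = 2998.2852 + 439.8 + 3347 = 6785.0852.
Equity: weight = 2998.2852/6785.0852 = 0.4419; cost = 8.4808%.
Preferred: weight = 439.8/6785.0852 = 0.0648; cost = 8.0686%.
Subordinated notes: weight = 3347/6785.0852 = 0.4933; after-tax cost = 8.37% × (1 − 29.8%) = 5.8757%.
WACC = 0.4419 × 8.4808% + 0.0648 × 8.0686% + 0.4933 × 5.8757% = 7.1690%.

7.17%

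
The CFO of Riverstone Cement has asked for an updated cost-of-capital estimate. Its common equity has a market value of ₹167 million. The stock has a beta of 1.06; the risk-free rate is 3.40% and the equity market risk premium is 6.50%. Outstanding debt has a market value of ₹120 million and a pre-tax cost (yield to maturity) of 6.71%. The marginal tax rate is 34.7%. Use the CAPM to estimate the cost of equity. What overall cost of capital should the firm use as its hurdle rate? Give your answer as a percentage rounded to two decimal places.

7.82%

Cost of equity via CAPM: Re = 3.4% + 1.06 × 6.5% = 10.2900%.
Total capital V = 167 + 120 = 287.
Equity: weight = 167/287 = 0.5819; cost = 10.29%.
Debt: weight = 120/287 = 0.4181; after-tax cost = 6.71% × (1 − 34.7%) = 4.3816%.
WACC = 0.5819 × 10.2900% + 0.4181 × 4.3816% = 7.8196%.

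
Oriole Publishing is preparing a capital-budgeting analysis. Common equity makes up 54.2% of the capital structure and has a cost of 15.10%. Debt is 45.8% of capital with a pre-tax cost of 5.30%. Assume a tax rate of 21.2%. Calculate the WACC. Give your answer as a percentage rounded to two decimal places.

After-tax cost of debt = 5.3% × (1 − 21.2%) = 4.1764%.
WACC = 0.542 × 15.1000% + 0.458 × 4.1764% = 10.0970%.

10.10%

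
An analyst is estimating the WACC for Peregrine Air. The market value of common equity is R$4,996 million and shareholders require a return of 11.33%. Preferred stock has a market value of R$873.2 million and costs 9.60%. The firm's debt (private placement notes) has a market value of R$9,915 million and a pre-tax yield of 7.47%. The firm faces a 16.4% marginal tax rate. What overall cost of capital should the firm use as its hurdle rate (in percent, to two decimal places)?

8.04%

Total capital V = 4996 + 873.2 + 9915 = 15784.2.
Equity: weight = 4996/15784.2 = 0.3165; cost = 11.33%.
Preferred: weight = 873.2/15784.2 = 0.0553; cost = 9.6%.
Private placement notes: weight = 9915/15784.2 = 0.6282; after-tax cost = 7.47% × (1 − 16.4%) = 6.2449%.
WACC = 0.3165 × 11.3300% + 0.0553 × 9.6000% + 0.6282 × 6.2449% = 8.0401%.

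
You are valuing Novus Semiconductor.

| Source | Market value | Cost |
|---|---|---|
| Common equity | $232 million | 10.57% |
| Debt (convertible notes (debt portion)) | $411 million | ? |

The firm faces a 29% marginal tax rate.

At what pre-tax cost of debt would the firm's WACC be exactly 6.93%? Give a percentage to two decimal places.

6.87%

Total capital V = 232 + 411 = 643.
Equity weight = 232/643 = 0.3608.
Convertible notes (debt portion) weight = 411/643 = 0.6392.
Equity contribution = 0.3608 × 10.57% = 3.8137%.
Remaining for debt = 6.93% − 3.8137% = 3.1163%.
Rd × (1 − 29%) × 0.6392 = 3.1163%  ⇒  Rd = 6.8666%.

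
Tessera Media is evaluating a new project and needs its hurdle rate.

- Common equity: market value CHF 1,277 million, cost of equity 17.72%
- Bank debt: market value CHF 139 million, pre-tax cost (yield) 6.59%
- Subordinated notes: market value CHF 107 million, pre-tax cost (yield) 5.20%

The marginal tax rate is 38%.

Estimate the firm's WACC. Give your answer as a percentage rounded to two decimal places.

Total capital V = 1277 + 139 + 107 = 1523.
Equity: weight = 1277/1523 = 0.8385; cost = 17.72%.
Bank debt: weight = 139/1523 = 0.0913; after-tax cost = 6.59% × (1 − 38%) = 4.0858%.
Subordinated notes: weight = 107/1523 = 0.0703; after-tax cost = 5.2% × (1 − 38%) = 3.2240%.
WACC = 0.8385 × 17.7200% + 0.0913 × 4.0858% + 0.0703 × 3.2240% = 15.4572%.

15.46%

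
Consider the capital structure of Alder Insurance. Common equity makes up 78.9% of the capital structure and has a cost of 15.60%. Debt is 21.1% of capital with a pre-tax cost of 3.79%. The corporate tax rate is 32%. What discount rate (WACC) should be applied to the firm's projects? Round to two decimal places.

12.85%

After-tax cost of debt = 3.79% × (1 − 32%) = 2.5772%.
WACC = 0.789 × 15.6000% + 0.211 × 2.5772% = 12.8522%.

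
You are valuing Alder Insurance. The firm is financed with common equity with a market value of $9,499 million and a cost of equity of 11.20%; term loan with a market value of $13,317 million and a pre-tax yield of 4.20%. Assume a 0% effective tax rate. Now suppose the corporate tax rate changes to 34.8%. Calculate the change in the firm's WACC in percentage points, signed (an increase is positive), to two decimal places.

-0.85 pp

Current WACC:
Total capital V = 9499 + 13317 = 22816.
Equity: weight = 9499/22816 = 0.4163; cost = 11.2%.
Term loan: weight = 13317/22816 = 0.5837; after-tax cost = 4.2% × (1 − 0%) = 4.2000%.
WACC = 0.4163 × 11.2000% + 0.5837 × 4.2000% = 7.1143%.
After the change:
Total capital V = 9499 + 13317 = 22816.
Equity: weight = 9499/22816 = 0.4163; cost = 11.2%.
Term loan: weight = 13317/22816 = 0.5837; after-tax cost = 4.2% × (1 − 34.8%) = 2.7384%.
WACC = 0.4163 × 11.2000% + 0.5837 × 2.7384% = 6.2612%.
Change in WACC = 6.2612% − 7.1143% = -0.8531 pp.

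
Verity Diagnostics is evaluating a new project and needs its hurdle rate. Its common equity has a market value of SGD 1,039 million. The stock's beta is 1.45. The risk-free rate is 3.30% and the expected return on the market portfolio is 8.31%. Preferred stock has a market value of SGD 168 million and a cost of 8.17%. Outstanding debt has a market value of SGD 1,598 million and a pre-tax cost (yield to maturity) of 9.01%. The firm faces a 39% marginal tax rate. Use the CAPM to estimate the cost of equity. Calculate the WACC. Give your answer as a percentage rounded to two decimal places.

7.53%

Market risk premium = 8.31% − 3.3% = 5.01%.
Cost of equity via CAPM: Re = 3.3% + 1.45 × 5.01% = 10.5645%.
Total capital V = 1039 + 168 + 1598 = 2805.
Equity: weight = 1039/2805 = 0.3704; cost = 10.5645%.
Preferred: weight = 168/2805 = 0.0599; cost = 8.17%.
Debt: weight = 1598/2805 = 0.5697; after-tax cost = 9.01% × (1 − 39%) = 5.4961%.
WACC = 0.3704 × 10.5645% + 0.0599 × 8.1700% + 0.5697 × 5.4961% = 7.5336%.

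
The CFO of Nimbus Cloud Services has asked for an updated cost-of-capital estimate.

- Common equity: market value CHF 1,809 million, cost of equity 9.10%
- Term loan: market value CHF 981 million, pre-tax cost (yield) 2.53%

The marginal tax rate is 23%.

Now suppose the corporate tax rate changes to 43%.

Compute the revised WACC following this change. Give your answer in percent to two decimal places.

After the change:
Total capital V = 1809 + 981 = 2790.
Equity: weight = 1809/2790 = 0.6484; cost = 9.1%.
Term loan: weight = 981/2790 = 0.3516; after-tax cost = 2.53% × (1 − 43%) = 1.4421%.
WACC = 0.6484 × 9.1000% + 0.3516 × 1.4421% = 6.4074%.

6.41%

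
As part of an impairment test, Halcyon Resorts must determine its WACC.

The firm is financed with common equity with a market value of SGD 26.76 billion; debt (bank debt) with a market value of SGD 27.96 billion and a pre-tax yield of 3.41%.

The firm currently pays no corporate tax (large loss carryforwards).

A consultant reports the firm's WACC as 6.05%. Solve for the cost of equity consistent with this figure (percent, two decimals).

Total capital V = 26.76 + 27.96 = 54.72.
Equity weight = 26.76/54.72 = 0.4890.
Bank debt weight = 27.96/54.72 = 0.5110.
Debt contribution = 0.5110 × 3.41% × (1 − 0%) = 1.7424%.
Required equity contribution = 6.05% − 1.7424% = 4.3076%.
Re = 4.3076% / 0.4890 = 8.8084%.

8.81%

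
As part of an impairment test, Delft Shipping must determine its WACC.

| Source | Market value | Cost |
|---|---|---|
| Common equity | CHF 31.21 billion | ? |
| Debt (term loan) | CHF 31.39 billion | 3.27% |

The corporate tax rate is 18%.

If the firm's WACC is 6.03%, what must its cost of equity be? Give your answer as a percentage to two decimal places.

9.40%

Total capital V = 31.21 + 31.39 = 62.6.
Equity weight = 31.21/62.6 = 0.4986.
Term loan weight = 31.39/62.6 = 0.5014.
Debt contribution = 0.5014 × 3.27% × (1 − 18%) = 1.3446%.
Required equity contribution = 6.03% − 1.3446% = 4.6854%.
Re = 4.6854% / 0.4986 = 9.3979%.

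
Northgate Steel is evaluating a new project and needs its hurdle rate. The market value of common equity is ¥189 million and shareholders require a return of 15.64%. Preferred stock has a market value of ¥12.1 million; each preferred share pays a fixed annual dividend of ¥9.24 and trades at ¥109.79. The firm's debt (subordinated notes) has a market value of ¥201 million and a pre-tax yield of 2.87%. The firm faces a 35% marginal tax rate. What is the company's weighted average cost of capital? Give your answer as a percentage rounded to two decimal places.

8.54%

Cost of preferred: Rp = 9.24 / 109.79 = 8.4161%.
Total capital V = 189 + 12.1 + 201 = 402.1.
Equity: weight = 189/402.1 = 0.4700; cost = 15.64%.
Preferred: weight = 12.1/402.1 = 0.0301; cost = 8.4161%.
Subordinated notes: weight = 201/402.1 = 0.4999; after-tax cost = 2.87% × (1 − 35%) = 1.8655%.
WACC = 0.4700 × 15.6400% + 0.0301 × 8.4161% + 0.4999 × 1.8655% = 8.5371%.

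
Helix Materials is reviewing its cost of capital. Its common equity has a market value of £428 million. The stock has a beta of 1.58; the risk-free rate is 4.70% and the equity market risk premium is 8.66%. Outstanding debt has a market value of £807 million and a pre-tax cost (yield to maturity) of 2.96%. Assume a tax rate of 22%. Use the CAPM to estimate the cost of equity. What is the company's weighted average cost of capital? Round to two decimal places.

Cost of equity via CAPM: Re = 4.7% + 1.58 × 8.66% = 18.3828%.
Total capital V = 428 + 807 = 1235.
Equity: weight = 428/1235 = 0.3466; cost = 18.3828%.
Debt: weight = 807/1235 = 0.6534; after-tax cost = 2.96% × (1 − 22%) = 2.3088%.
WACC = 0.3466 × 18.3828% + 0.6534 × 2.3088% = 7.8794%.

7.88%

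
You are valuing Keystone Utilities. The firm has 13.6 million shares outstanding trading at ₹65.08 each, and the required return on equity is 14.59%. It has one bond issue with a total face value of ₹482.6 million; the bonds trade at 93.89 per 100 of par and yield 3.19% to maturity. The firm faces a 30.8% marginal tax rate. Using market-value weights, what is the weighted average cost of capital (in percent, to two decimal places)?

10.40%

Market value of equity E = 65.08 × 13.6m = 885.088m. Market value of debt D = 482.6m × 93.89/100 = 453.11314m.
Total capital V = 885.088 + 453.11314 = 1338.20114.
Equity: weight = 885.088/1338.20114 = 0.6614; cost = 14.59%.
Bonds outstanding: weight = 453.11314/1338.20114 = 0.3386; after-tax cost = 3.19% × (1 − 30.8%) = 2.2075%.
WACC = 0.6614 × 14.5900% + 0.3386 × 2.2075% = 10.3973%.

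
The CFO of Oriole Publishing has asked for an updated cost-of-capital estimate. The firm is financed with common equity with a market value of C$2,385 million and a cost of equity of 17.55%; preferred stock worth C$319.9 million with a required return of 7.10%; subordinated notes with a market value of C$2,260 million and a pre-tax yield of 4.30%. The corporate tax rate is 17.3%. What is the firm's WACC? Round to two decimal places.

Total capital V = 2385 + 319.9 + 2260 = 4964.9.
Equity: weight = 2385/4964.9 = 0.4804; cost = 17.55%.
Preferred: weight = 319.9/4964.9 = 0.0644; cost = 7.1%.
Subordinated notes: weight = 2260/4964.9 = 0.4552; after-tax cost = 4.3% × (1 − 17.3%) = 3.5561%.
WACC = 0.4804 × 17.5500% + 0.0644 × 7.1000% + 0.4552 × 3.5561% = 10.5067%.

10.51%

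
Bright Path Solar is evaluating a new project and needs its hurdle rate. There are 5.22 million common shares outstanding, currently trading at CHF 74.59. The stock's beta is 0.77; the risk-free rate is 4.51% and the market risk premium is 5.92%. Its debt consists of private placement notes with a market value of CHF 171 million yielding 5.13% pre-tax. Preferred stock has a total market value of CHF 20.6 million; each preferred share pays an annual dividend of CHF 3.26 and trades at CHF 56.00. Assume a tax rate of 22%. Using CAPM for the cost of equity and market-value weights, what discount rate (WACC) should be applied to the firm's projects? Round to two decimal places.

Cost of equity via CAPM: Re = 4.51% + 0.77 × 5.92% = 9.0684%.
Cost of preferred: Rp = 3.26 / 56.0 = 5.8214%.
Market value of equity E = 74.59 × 5.22m = 389.3598m.
Total capital V = 389.3598 + 20.6 + 171 = 580.9598.
Equity: weight = 389.3598/580.9598 = 0.6702; cost = 9.0684%.
Preferred: weight = 20.6/580.9598 = 0.0355; cost = 5.8214%.
Private placement notes: weight = 171/580.9598 = 0.2943; after-tax cost = 5.13% × (1 − 22%) = 4.0014%.
WACC = 0.6702 × 9.0684% + 0.0355 × 5.8214% + 0.2943 × 4.0014% = 7.4618%.

7.46%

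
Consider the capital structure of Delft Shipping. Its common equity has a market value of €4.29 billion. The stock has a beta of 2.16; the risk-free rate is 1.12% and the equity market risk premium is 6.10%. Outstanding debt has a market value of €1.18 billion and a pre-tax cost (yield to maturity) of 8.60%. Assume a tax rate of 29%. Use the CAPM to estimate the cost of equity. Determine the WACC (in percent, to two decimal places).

Cost of equity via CAPM: Re = 1.12% + 2.16 × 6.1% = 14.2960%.
Total capital V = 4.29 + 1.18 = 5.47.
Equity: weight = 4.29/5.47 = 0.7843; cost = 14.296%.
Debt: weight = 1.18/5.47 = 0.2157; after-tax cost = 8.6% × (1 − 29%) = 6.1060%.
WACC = 0.7843 × 14.2960% + 0.2157 × 6.1060% = 12.5292%.

12.53%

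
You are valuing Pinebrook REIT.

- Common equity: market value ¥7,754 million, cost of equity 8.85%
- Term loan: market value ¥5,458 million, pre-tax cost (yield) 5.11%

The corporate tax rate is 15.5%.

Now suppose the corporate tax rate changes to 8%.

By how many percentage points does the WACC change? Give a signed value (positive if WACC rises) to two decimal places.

+0.16 pp

Current WACC:
Total capital V = 7754 + 5458 = 13212.
Equity: weight = 7754/13212 = 0.5869; cost = 8.85%.
Term loan: weight = 5458/13212 = 0.4131; after-tax cost = 5.11% × (1 − 15.5%) = 4.3179%.
WACC = 0.5869 × 8.8500% + 0.4131 × 4.3179% = 6.9778%.
After the change:
Total capital V = 7754 + 5458 = 13212.
Equity: weight = 7754/13212 = 0.5869; cost = 8.85%.
Term loan: weight = 5458/13212 = 0.4131; after-tax cost = 5.11% × (1 − 8%) = 4.7012%.
WACC = 0.5869 × 8.8500% + 0.4131 × 4.7012% = 7.1361%.
Change in WACC = 7.1361% − 6.9778% = 0.1583 pp.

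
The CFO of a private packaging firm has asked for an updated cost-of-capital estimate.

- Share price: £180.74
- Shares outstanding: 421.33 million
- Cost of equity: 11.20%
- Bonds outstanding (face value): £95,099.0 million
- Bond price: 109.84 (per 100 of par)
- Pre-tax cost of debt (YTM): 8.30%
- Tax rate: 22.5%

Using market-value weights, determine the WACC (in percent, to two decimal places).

Market value of equity E = 180.74 × 421.33m = 76151.1842m. Market value of debt D = 95099m × 109.84/100 = 104456.7416m.
Total capital V = 76151.1842 + 104456.7416 = 180607.9258.
Equity: weight = 76151.1842/180607.9258 = 0.4216; cost = 11.2%.
Bonds outstanding: weight = 104456.7416/180607.9258 = 0.5784; after-tax cost = 8.3% × (1 − 22.5%) = 6.4325%.
WACC = 0.4216 × 11.2000% + 0.5784 × 6.4325% = 8.4427%.

8.44%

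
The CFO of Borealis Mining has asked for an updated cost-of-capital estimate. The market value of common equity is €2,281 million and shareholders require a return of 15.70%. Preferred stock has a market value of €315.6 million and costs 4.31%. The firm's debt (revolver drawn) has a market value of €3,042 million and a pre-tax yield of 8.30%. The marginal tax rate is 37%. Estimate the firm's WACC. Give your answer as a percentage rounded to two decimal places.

9.41%

Total capital V = 2281 + 315.6 + 3042 = 5638.6.
Equity: weight = 2281/5638.6 = 0.4045; cost = 15.7%.
Preferred: weight = 315.6/5638.6 = 0.0560; cost = 4.31%.
Revolver drawn: weight = 3042/5638.6 = 0.5395; after-tax cost = 8.3% × (1 − 37%) = 5.2290%.
WACC = 0.4045 × 15.7000% + 0.0560 × 4.3100% + 0.5395 × 5.2290% = 9.4134%.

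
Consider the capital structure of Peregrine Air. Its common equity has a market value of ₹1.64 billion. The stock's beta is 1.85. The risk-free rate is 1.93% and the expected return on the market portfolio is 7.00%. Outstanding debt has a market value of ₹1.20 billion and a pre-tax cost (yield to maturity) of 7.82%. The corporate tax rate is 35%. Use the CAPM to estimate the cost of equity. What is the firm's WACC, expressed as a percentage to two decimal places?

Market risk premium = 7.0% − 1.93% = 5.07%.
Cost of equity via CAPM: Re = 1.93% + 1.85 × 5.07% = 11.3095%.
Total capital V = 1.64 + 1.2 = 2.84.
Equity: weight = 1.64/2.84 = 0.5775; cost = 11.3095%.
Debt: weight = 1.2/2.84 = 0.4225; after-tax cost = 7.82% × (1 − 35%) = 5.0830%.
WACC = 0.5775 × 11.3095% + 0.4225 × 5.0830% = 8.6786%.

8.68%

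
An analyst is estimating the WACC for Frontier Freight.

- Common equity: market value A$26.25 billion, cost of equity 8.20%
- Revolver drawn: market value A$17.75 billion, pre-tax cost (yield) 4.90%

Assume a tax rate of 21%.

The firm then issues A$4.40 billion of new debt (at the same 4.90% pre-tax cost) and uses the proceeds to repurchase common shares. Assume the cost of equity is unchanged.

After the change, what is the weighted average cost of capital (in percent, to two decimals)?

6.02%

After the change:
Total capital V = 21.85 + 22.15 = 44.
Equity: weight = 21.85/44 = 0.4966; cost = 8.2%.
Revolver drawn: weight = 22.15/44 = 0.5034; after-tax cost = 4.9% × (1 − 21%) = 3.8710%.
WACC = 0.4966 × 8.2000% + 0.5034 × 3.8710% = 6.0207%.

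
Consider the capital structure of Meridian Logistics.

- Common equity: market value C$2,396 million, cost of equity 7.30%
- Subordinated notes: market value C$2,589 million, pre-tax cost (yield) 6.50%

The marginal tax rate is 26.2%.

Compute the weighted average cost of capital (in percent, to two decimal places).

Total capital V = 2396 + 2589 = 4985.
Equity: weight = 2396/4985 = 0.4806; cost = 7.3%.
Subordinated notes: weight = 2589/4985 = 0.5194; after-tax cost = 6.5% × (1 − 26.2%) = 4.7970%.
WACC = 0.4806 × 7.3000% + 0.5194 × 4.7970% = 6.0000%.

6.00%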